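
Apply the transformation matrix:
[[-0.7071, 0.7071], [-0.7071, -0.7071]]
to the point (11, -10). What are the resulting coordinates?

Matrix multiplication:
[[-0.7071, 0.7071], [-0.7071, -0.7071]] × [11, -10]ᵀ
= [(-0.7071)(11) + (0.7071)(-10), (-0.7071)(11) + (-0.7071)(-10)]ᵀ
= [-14.8491, -0.7071]ᵀ
Result: (-14.8491, -0.7071)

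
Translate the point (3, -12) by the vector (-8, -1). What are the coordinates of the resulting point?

Translation by (-8, -1) (homogeneous matrix [[1, 0, -8], [0, 1, -1], [0, 0, 1]]):
x' = 3 + -8 = -5
y' = -12 + -1 = -13
Result: (-5, -13)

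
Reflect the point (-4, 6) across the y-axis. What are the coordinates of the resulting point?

Reflection across y-axis: (-4, 6) → (4, 6)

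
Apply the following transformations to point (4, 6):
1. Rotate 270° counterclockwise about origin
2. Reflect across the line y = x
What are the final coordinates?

Step 1: Rotate 270° → (6, -4)
Step 2: Reflect across line y = x → (-4, 6)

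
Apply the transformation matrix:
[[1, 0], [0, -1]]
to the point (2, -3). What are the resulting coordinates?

Matrix multiplication:
[[1, 0], [0, -1]] × [2, -3]ᵀ
= [(1)(2) + (0)(-3), (0)(2) + (-1)(-3)]ᵀ
= [2, 3]ᵀ
Result: (2, 3)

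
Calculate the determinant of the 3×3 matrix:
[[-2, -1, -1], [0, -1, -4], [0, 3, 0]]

Expansion along first row:
det = -2·det([[-1,-4],[3,0]]) - -1·det([[0,-4],[0,0]]) + -1·det([[0,-1],[0,3]])
    = -2·(-1·0 - -4·3) - -1·(0·0 - -4·0) + -1·(0·3 - -1·0)
    = -2·12 - -1·0 + -1·0
    = -24 + 0 + 0 = -24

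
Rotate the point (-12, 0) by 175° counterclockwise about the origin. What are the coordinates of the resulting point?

Rotation matrix for 175°: [[cos 175°, -sin 175°], [sin 175°, cos 175°]] ≈ [[-0.996195, -0.087156], [0.087156, -0.996195]]
[[-0.996195, -0.087156], [0.087156, -0.996195]] × [-12, 0]ᵀ ≈ [11.9543, -1.0459]ᵀ
Result: (11.9543, -1.0459)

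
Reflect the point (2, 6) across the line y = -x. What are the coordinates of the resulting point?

Reflection across line y = -x: (2, 6) → (-6, -2)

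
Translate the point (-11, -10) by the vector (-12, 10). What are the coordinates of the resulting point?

Translation by (-12, 10) (homogeneous matrix [[1, 0, -12], [0, 1, 10], [0, 0, 1]]):
x' = -11 + -12 = -23
y' = -10 + 10 = 0
Result: (-23, 0)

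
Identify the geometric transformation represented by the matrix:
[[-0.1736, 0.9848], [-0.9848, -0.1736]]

This matrix represents: rotation by 260° counterclockwise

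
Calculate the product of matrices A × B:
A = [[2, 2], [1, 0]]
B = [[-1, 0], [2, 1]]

Matrix multiplication:
C[0][0] = 2×-1 + 2×2 = 2
C[0][1] = 2×0 + 2×1 = 2
C[1][0] = 1×-1 + 0×2 = -1
C[1][1] = 1×0 + 0×1 = 0
Result: [[2, 2], [-1, 0]]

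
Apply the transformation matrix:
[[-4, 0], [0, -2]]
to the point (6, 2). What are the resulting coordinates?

Matrix multiplication:
[[-4, 0], [0, -2]] × [6, 2]ᵀ
= [(-4)(6) + (0)(2), (0)(6) + (-2)(2)]ᵀ
= [-24, -4]ᵀ
Result: (-24, -4)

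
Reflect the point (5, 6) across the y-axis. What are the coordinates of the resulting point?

Reflection across y-axis: (5, 6) → (-5, 6)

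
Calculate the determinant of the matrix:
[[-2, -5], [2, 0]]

For a 2×2 matrix [[a, b], [c, d]], det = ad - bc
det = (-2)(0) - (-5)(2) = 0 - -10 = 10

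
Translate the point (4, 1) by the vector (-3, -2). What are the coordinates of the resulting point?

Translation by (-3, -2) (homogeneous matrix [[1, 0, -3], [0, 1, -2], [0, 0, 1]]):
x' = 4 + -3 = 1
y' = 1 + -2 = -1
Result: (1, -1)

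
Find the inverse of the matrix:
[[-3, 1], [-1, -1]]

For [[a,b],[c,d]], inverse = (1/det)·[[d,-b],[-c,a]]
det = (-3)(-1) - (1)(-1) = 3 - -1 = 4
Inverse = (1/4)·[[-1, -1], [1, -3]]
= [[-1/4, -1/4], [1/4, -3/4]]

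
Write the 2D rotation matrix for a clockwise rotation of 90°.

Rotation matrix formula: [[cos θ, -sin θ], [sin θ, cos θ]]
A clockwise rotation by 90° is equivalent to a counterclockwise rotation by -90°.
For θ = -90°:
cos(-90°) = 0
sin(-90°) = -1
Result: [[0, 1], [-1, 0]]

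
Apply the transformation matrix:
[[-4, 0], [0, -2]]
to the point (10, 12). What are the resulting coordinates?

Matrix multiplication:
[[-4, 0], [0, -2]] × [10, 12]ᵀ
= [(-4)(10) + (0)(12), (0)(10) + (-2)(12)]ᵀ
= [-40, -24]ᵀ
Result: (-40, -24)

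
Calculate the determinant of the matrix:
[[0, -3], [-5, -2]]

For a 2×2 matrix [[a, b], [c, d]], det = ad - bc
det = (0)(-2) - (-3)(-5) = 0 - 15 = -15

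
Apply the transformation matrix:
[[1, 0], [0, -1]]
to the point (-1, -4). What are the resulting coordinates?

Matrix multiplication:
[[1, 0], [0, -1]] × [-1, -4]ᵀ
= [(1)(-1) + (0)(-4), (0)(-1) + (-1)(-4)]ᵀ
= [-1, 4]ᵀ
Result: (-1, 4)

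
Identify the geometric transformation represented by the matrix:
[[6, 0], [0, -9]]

This matrix represents: non-uniform scaling by sx = 6, sy = -9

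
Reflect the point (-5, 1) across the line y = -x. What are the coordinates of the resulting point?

Reflection across line y = -x: (-5, 1) → (-1, 5)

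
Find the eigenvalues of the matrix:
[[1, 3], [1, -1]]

Characteristic equation: det(A - λI) = 0
λ² - (trace)λ + (det) = 0
trace = 1 + -1 = 0, det = (1)(-1) - (3)(1) = -4
λ² - (0)λ + (-4) = 0
λ = (0 ± √((0)² - 4·(-4))) / 2 = (0 ± √16) / 2
Solving: λ = -2, 2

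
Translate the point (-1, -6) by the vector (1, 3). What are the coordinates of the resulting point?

Translation by (1, 3) (homogeneous matrix [[1, 0, 1], [0, 1, 3], [0, 0, 1]]):
x' = -1 + 1 = 0
y' = -6 + 3 = -3
Result: (0, -3)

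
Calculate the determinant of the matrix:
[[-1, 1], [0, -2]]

For a 2×2 matrix [[a, b], [c, d]], det = ad - bc
det = (-1)(-2) - (1)(0) = 2 - 0 = 2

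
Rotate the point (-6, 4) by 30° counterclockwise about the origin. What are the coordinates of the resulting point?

Rotation matrix for 30°: [[cos 30°, -sin 30°], [sin 30°, cos 30°]] ≈ [[0.866025, -0.500000], [0.500000, 0.866025]]
[[0.866025, -0.500000], [0.500000, 0.866025]] × [-6, 4]ᵀ ≈ [-7.1962, 0.4641]ᵀ
Result: (-7.1962, 0.4641)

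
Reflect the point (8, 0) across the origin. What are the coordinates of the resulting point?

Reflection across origin: (8, 0) → (-8, 0)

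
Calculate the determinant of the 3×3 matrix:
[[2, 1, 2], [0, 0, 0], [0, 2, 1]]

Expansion along first row:
det = 2·det([[0,0],[2,1]]) - 1·det([[0,0],[0,1]]) + 2·det([[0,0],[0,2]])
    = 2·(0·1 - 0·2) - 1·(0·1 - 0·0) + 2·(0·2 - 0·0)
    = 2·0 - 1·0 + 2·0
    = 0 + 0 + 0 = 0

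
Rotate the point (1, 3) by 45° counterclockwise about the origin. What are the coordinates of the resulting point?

Rotation matrix for 45°: [[cos 45°, -sin 45°], [sin 45°, cos 45°]] ≈ [[0.707107, -0.707107], [0.707107, 0.707107]]
[[0.707107, -0.707107], [0.707107, 0.707107]] × [1, 3]ᵀ ≈ [-1.4142, 2.8284]ᵀ
Result: (-1.4142, 2.8284)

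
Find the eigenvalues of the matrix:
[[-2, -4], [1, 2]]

Characteristic equation: det(A - λI) = 0
λ² - (trace)λ + (det) = 0
trace = -2 + 2 = 0, det = (-2)(2) - (-4)(1) = 0
λ² - (0)λ + (0) = 0
λ = (0 ± √((0)² - 4·(0))) / 2 = (0 ± √0) / 2
Solving: λ = 0, 0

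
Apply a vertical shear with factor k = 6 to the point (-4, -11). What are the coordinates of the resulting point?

Shear matrix for vertical shear with factor k = 6:
[[1, 0], [6, 1]]
Result: (-4, -11) → (-4, -35)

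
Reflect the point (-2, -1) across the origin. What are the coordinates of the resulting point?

Reflection across origin: (-2, -1) → (2, 1)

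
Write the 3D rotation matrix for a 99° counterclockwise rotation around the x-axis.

Rotation matrix for counterclockwise 99° around x-axis:
cos(99°) = -0.1564, sin(99°) = 0.9877
Result: [[1, 0, 0], [0, -0.1564, -0.9877], [0, 0.9877, -0.1564]]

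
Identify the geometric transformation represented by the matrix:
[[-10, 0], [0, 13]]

This matrix represents: non-uniform scaling by sx = -10, sy = 13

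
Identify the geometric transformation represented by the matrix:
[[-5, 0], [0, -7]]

This matrix represents: non-uniform scaling by sx = -5, sy = -7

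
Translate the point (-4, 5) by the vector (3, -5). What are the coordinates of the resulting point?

Translation by (3, -5) (homogeneous matrix [[1, 0, 3], [0, 1, -5], [0, 0, 1]]):
x' = -4 + 3 = -1
y' = 5 + -5 = 0
Result: (-1, 0)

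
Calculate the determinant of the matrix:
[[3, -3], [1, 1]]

For a 2×2 matrix [[a, b], [c, d]], det = ad - bc
det = (3)(1) - (-3)(1) = 3 - -3 = 6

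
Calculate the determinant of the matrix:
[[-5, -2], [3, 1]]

For a 2×2 matrix [[a, b], [c, d]], det = ad - bc
det = (-5)(1) - (-2)(3) = -5 - -6 = 1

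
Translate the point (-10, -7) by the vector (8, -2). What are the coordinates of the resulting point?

Translation by (8, -2) (homogeneous matrix [[1, 0, 8], [0, 1, -2], [0, 0, 1]]):
x' = -10 + 8 = -2
y' = -7 + -2 = -9
Result: (-2, -9)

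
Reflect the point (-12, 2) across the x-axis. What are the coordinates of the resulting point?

Reflection across x-axis: (-12, 2) → (-12, -2)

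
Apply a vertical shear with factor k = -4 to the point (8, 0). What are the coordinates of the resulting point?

Shear matrix for vertical shear with factor k = -4:
[[1, 0], [-4, 1]]
Result: (8, 0) → (8, -32)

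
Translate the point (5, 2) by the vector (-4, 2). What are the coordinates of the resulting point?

Translation by (-4, 2) (homogeneous matrix [[1, 0, -4], [0, 1, 2], [0, 0, 1]]):
x' = 5 + -4 = 1
y' = 2 + 2 = 4
Result: (1, 4)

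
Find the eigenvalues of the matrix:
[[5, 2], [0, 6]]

Characteristic equation: det(A - λI) = 0
λ² - (trace)λ + (det) = 0
trace = 5 + 6 = 11, det = (5)(6) - (2)(0) = 30
λ² - (11)λ + (30) = 0
λ = (11 ± √((11)² - 4·(30))) / 2 = (11 ± √1) / 2
Solving: λ = 5, 6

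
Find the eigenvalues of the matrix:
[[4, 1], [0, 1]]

Characteristic equation: det(A - λI) = 0
λ² - (trace)λ + (det) = 0
trace = 4 + 1 = 5, det = (4)(1) - (1)(0) = 4
λ² - (5)λ + (4) = 0
λ = (5 ± √((5)² - 4·(4))) / 2 = (5 ± √9) / 2
Solving: λ = 1, 4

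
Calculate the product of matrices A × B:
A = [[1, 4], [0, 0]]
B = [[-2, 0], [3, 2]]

Matrix multiplication:
C[0][0] = 1×-2 + 4×3 = 10
C[0][1] = 1×0 + 4×2 = 8
C[1][0] = 0×-2 + 0×3 = 0
C[1][1] = 0×0 + 0×2 = 0
Result: [[10, 8], [0, 0]]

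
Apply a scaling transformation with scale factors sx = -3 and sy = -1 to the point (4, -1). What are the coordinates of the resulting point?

Scaling matrix:
[[-3, 0], [0, -1]]
Result: (4 × -3, -1 × -1) = (-12, 1)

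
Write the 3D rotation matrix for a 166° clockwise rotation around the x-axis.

Rotation matrix for clockwise 166° around x-axis:
A clockwise rotation by 166° is a counterclockwise rotation by -166°.
cos(-166°) = -0.9703, sin(-166°) = -0.2419
Result: [[1, 0, 0], [0, -0.9703, 0.2419], [0, -0.2419, -0.9703]]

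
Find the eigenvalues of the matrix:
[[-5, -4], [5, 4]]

Characteristic equation: det(A - λI) = 0
λ² - (trace)λ + (det) = 0
trace = -5 + 4 = -1, det = (-5)(4) - (-4)(5) = 0
λ² - (-1)λ + (0) = 0
λ = (-1 ± √((-1)² - 4·(0))) / 2 = (-1 ± √1) / 2
Solving: λ = -1, 0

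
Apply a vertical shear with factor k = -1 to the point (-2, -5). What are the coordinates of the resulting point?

Shear matrix for vertical shear with factor k = -1:
[[1, 0], [-1, 1]]
Result: (-2, -5) → (-2, -3)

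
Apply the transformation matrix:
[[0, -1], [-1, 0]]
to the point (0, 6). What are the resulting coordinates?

Matrix multiplication:
[[0, -1], [-1, 0]] × [0, 6]ᵀ
= [(0)(0) + (-1)(6), (-1)(0) + (0)(6)]ᵀ
= [-6, 0]ᵀ
Result: (-6, 0)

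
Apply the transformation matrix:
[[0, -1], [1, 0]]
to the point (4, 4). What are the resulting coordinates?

Matrix multiplication:
[[0, -1], [1, 0]] × [4, 4]ᵀ
= [(0)(4) + (-1)(4), (1)(4) + (0)(4)]ᵀ
= [-4, 4]ᵀ
Result: (-4, 4)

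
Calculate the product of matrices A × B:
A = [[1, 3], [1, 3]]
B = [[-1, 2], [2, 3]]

Matrix multiplication:
C[0][0] = 1×-1 + 3×2 = 5
C[0][1] = 1×2 + 3×3 = 11
C[1][0] = 1×-1 + 3×2 = 5
C[1][1] = 1×2 + 3×3 = 11
Result: [[5, 11], [5, 11]]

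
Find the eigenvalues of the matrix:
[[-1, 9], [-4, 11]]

Characteristic equation: det(A - λI) = 0
λ² - (trace)λ + (det) = 0
trace = -1 + 11 = 10, det = (-1)(11) - (9)(-4) = 25
λ² - (10)λ + (25) = 0
λ = (10 ± √((10)² - 4·(25))) / 2 = (10 ± √0) / 2
Solving: λ = 5, 5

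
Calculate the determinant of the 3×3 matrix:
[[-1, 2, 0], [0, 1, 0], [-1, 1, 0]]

Expansion along first row:
det = -1·det([[1,0],[1,0]]) - 2·det([[0,0],[-1,0]]) + 0·det([[0,1],[-1,1]])
    = -1·(1·0 - 0·1) - 2·(0·0 - 0·-1) + 0·(0·1 - 1·-1)
    = -1·0 - 2·0 + 0·1
    = 0 + 0 + 0 = 0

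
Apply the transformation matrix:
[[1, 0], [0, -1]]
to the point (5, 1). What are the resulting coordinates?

Matrix multiplication:
[[1, 0], [0, -1]] × [5, 1]ᵀ
= [(1)(5) + (0)(1), (0)(5) + (-1)(1)]ᵀ
= [5, -1]ᵀ
Result: (5, -1)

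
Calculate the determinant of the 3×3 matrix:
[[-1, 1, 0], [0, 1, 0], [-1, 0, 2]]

Expansion along first row:
det = -1·det([[1,0],[0,2]]) - 1·det([[0,0],[-1,2]]) + 0·det([[0,1],[-1,0]])
    = -1·(1·2 - 0·0) - 1·(0·2 - 0·-1) + 0·(0·0 - 1·-1)
    = -1·2 - 1·0 + 0·1
    = -2 + 0 + 0 = -2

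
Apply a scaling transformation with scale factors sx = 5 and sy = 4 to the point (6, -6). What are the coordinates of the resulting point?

Scaling matrix:
[[5, 0], [0, 4]]
Result: (6 × 5, -6 × 4) = (30, -24)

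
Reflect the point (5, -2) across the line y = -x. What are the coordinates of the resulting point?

Reflection across line y = -x: (5, -2) → (2, -5)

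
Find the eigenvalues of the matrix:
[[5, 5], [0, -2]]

Characteristic equation: det(A - λI) = 0
λ² - (trace)λ + (det) = 0
trace = 5 + -2 = 3, det = (5)(-2) - (5)(0) = -10
λ² - (3)λ + (-10) = 0
λ = (3 ± √((3)² - 4·(-10))) / 2 = (3 ± √49) / 2
Solving: λ = -2, 5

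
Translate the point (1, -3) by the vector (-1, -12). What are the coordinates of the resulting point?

Translation by (-1, -12) (homogeneous matrix [[1, 0, -1], [0, 1, -12], [0, 0, 1]]):
x' = 1 + -1 = 0
y' = -3 + -12 = -15
Result: (0, -15)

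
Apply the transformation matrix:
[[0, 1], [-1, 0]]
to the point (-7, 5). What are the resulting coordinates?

Matrix multiplication:
[[0, 1], [-1, 0]] × [-7, 5]ᵀ
= [(0)(-7) + (1)(5), (-1)(-7) + (0)(5)]ᵀ
= [5, 7]ᵀ
Result: (5, 7)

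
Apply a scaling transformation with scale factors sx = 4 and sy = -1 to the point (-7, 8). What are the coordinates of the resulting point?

Scaling matrix:
[[4, 0], [0, -1]]
Result: (-7 × 4, 8 × -1) = (-28, -8)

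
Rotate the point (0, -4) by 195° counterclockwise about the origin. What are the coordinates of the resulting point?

Rotation matrix for 195°: [[cos 195°, -sin 195°], [sin 195°, cos 195°]] ≈ [[-0.965926, 0.258819], [-0.258819, -0.965926]]
[[-0.965926, 0.258819], [-0.258819, -0.965926]] × [0, -4]ᵀ ≈ [-1.0353, 3.8637]ᵀ
Result: (-1.0353, 3.8637)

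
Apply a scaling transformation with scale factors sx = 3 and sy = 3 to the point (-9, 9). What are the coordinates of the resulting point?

Scaling matrix:
[[3, 0], [0, 3]]
Result: (-9 × 3, 9 × 3) = (-27, 27)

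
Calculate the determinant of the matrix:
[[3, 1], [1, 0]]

For a 2×2 matrix [[a, b], [c, d]], det = ad - bc
det = (3)(0) - (1)(1) = 0 - 1 = -1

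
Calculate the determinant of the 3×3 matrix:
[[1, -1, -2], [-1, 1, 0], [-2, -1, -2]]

Expansion along first row:
det = 1·det([[1,0],[-1,-2]]) - -1·det([[-1,0],[-2,-2]]) + -2·det([[-1,1],[-2,-1]])
    = 1·(1·-2 - 0·-1) - -1·(-1·-2 - 0·-2) + -2·(-1·-1 - 1·-2)
    = 1·-2 - -1·2 + -2·3
    = -2 + 2 + -6 = -6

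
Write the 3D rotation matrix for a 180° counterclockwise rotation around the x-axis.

Rotation matrix for counterclockwise 180° around x-axis:
cos(180°) = -1, sin(180°) = 0
Result: [[1, 0, 0], [0, -1, 0], [0, 0, -1]]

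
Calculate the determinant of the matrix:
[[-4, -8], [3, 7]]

For a 2×2 matrix [[a, b], [c, d]], det = ad - bc
det = (-4)(7) - (-8)(3) = -28 - -24 = -4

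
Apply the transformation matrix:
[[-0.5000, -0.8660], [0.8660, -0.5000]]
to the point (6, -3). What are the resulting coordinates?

Matrix multiplication:
[[-0.5000, -0.8660], [0.8660, -0.5000]] × [6, -3]ᵀ
= [(-0.5000)(6) + (-0.8660)(-3), (0.8660)(6) + (-0.5000)(-3)]ᵀ
= [-0.4020, 6.6960]ᵀ
Result: (-0.4020, 6.6960)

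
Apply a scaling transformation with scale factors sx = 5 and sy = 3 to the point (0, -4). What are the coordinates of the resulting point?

Scaling matrix:
[[5, 0], [0, 3]]
Result: (0 × 5, -4 × 3) = (0, -12)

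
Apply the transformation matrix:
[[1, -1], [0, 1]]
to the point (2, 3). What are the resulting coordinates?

Matrix multiplication:
[[1, -1], [0, 1]] × [2, 3]ᵀ
= [(1)(2) + (-1)(3), (0)(2) + (1)(3)]ᵀ
= [-1, 3]ᵀ
Result: (-1, 3)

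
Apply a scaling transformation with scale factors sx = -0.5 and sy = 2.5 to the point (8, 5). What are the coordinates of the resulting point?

Scaling matrix:
[[-0.50, 0], [0, 2.50]]
Result: (8 × -0.5, 5 × 2.5) = (-4, 12.5)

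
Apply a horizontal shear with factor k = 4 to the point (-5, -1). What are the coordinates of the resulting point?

Shear matrix for horizontal shear with factor k = 4:
[[1, 4], [0, 1]]
Result: (-5, -1) → (-9, -1)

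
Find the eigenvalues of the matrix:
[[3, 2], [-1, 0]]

Characteristic equation: det(A - λI) = 0
λ² - (trace)λ + (det) = 0
trace = 3 + 0 = 3, det = (3)(0) - (2)(-1) = 2
λ² - (3)λ + (2) = 0
λ = (3 ± √((3)² - 4·(2))) / 2 = (3 ± √1) / 2
Solving: λ = 1, 2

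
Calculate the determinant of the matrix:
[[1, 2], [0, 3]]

For a 2×2 matrix [[a, b], [c, d]], det = ad - bc
det = (1)(3) - (2)(0) = 3 - 0 = 3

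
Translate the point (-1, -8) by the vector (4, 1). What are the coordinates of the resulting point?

Translation by (4, 1) (homogeneous matrix [[1, 0, 4], [0, 1, 1], [0, 0, 1]]):
x' = -1 + 4 = 3
y' = -8 + 1 = -7
Result: (3, -7)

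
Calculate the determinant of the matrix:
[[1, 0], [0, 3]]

For a 2×2 matrix [[a, b], [c, d]], det = ad - bc
det = (1)(3) - (0)(0) = 3 - 0 = 3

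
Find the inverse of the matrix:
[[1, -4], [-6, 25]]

For [[a,b],[c,d]], inverse = (1/det)·[[d,-b],[-c,a]]
det = (1)(25) - (-4)(-6) = 25 - 24 = 1
Inverse = [[25, 4], [6, 1]]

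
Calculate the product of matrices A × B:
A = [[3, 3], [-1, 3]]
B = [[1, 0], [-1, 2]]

Matrix multiplication:
C[0][0] = 3×1 + 3×-1 = 0
C[0][1] = 3×0 + 3×2 = 6
C[1][0] = -1×1 + 3×-1 = -4
C[1][1] = -1×0 + 3×2 = 6
Result: [[0, 6], [-4, 6]]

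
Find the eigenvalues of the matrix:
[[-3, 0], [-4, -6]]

Characteristic equation: det(A - λI) = 0
λ² - (trace)λ + (det) = 0
trace = -3 + -6 = -9, det = (-3)(-6) - (0)(-4) = 18
λ² - (-9)λ + (18) = 0
λ = (-9 ± √((-9)² - 4·(18))) / 2 = (-9 ± √9) / 2
Solving: λ = -6, -3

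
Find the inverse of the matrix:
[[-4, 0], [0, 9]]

For [[a,b],[c,d]], inverse = (1/det)·[[d,-b],[-c,a]]
det = (-4)(9) - (0)(0) = -36 - 0 = -36
Inverse = (1/-36)·[[9, 0], [0, -4]]
= [[-1/4, 0], [0, 1/9]]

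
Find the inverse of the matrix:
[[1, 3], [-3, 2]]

For [[a,b],[c,d]], inverse = (1/det)·[[d,-b],[-c,a]]
det = (1)(2) - (3)(-3) = 2 - -9 = 11
Inverse = (1/11)·[[2, -3], [3, 1]]
= [[2/11, -3/11], [3/11, 1/11]]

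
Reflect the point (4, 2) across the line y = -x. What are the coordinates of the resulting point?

Reflection across line y = -x: (4, 2) → (-2, -4)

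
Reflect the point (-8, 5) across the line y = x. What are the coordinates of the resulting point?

Reflection across line y = x: (-8, 5) → (5, -8)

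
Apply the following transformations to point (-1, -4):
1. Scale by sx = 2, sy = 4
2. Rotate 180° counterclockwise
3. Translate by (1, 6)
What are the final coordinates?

Step 1: Scale → (-2, -16)
Step 2: Rotate 180° → (2, 16)
Step 3: Translate → (3, 22)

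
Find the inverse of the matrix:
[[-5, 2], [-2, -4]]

For [[a,b],[c,d]], inverse = (1/det)·[[d,-b],[-c,a]]
det = (-5)(-4) - (2)(-2) = 20 - -4 = 24
Inverse = (1/24)·[[-4, -2], [2, -5]]
= [[-1/6, -1/12], [1/12, -5/24]]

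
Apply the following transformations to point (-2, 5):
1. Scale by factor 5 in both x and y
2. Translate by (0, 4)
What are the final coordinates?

Step 1: Scale (-2, 5) by 5 → (-10, 25)
Step 2: Translate by (0, 4) → (-10, 29)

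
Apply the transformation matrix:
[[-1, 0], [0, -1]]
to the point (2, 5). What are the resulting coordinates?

Matrix multiplication:
[[-1, 0], [0, -1]] × [2, 5]ᵀ
= [(-1)(2) + (0)(5), (0)(2) + (-1)(5)]ᵀ
= [-2, -5]ᵀ
Result: (-2, -5)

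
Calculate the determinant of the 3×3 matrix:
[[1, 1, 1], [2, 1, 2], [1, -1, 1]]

Expansion along first row:
det = 1·det([[1,2],[-1,1]]) - 1·det([[2,2],[1,1]]) + 1·det([[2,1],[1,-1]])
    = 1·(1·1 - 2·-1) - 1·(2·1 - 2·1) + 1·(2·-1 - 1·1)
    = 1·3 - 1·0 + 1·-3
    = 3 + 0 + -3 = 0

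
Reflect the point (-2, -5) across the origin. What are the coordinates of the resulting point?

Reflection across origin: (-2, -5) → (2, 5)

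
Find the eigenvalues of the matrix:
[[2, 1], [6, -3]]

Characteristic equation: det(A - λI) = 0
λ² - (trace)λ + (det) = 0
trace = 2 + -3 = -1, det = (2)(-3) - (1)(6) = -12
λ² - (-1)λ + (-12) = 0
λ = (-1 ± √((-1)² - 4·(-12))) / 2 = (-1 ± √49) / 2
Solving: λ = -4, 3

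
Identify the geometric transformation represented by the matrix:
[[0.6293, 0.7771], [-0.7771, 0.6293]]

This matrix represents: rotation by 309° counterclockwise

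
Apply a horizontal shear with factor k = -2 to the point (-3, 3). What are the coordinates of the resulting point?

Shear matrix for horizontal shear with factor k = -2:
[[1, -2], [0, 1]]
Result: (-3, 3) → (-9, 3)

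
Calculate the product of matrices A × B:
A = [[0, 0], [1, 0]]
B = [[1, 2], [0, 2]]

Matrix multiplication:
C[0][0] = 0×1 + 0×0 = 0
C[0][1] = 0×2 + 0×2 = 0
C[1][0] = 1×1 + 0×0 = 1
C[1][1] = 1×2 + 0×2 = 2
Result: [[0, 0], [1, 2]]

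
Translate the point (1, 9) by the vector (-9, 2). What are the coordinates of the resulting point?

Translation by (-9, 2) (homogeneous matrix [[1, 0, -9], [0, 1, 2], [0, 0, 1]]):
x' = 1 + -9 = -8
y' = 9 + 2 = 11
Result: (-8, 11)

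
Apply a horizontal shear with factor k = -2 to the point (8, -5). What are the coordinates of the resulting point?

Shear matrix for horizontal shear with factor k = -2:
[[1, -2], [0, 1]]
Result: (8, -5) → (18, -5)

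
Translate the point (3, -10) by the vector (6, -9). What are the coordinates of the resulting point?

Translation by (6, -9) (homogeneous matrix [[1, 0, 6], [0, 1, -9], [0, 0, 1]]):
x' = 3 + 6 = 9
y' = -10 + -9 = -19
Result: (9, -19)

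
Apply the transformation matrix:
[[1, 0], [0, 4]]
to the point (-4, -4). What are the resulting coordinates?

Matrix multiplication:
[[1, 0], [0, 4]] × [-4, -4]ᵀ
= [(1)(-4) + (0)(-4), (0)(-4) + (4)(-4)]ᵀ
= [-4, -16]ᵀ
Result: (-4, -16)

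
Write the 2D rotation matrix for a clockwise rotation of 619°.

Rotation matrix formula: [[cos θ, -sin θ], [sin θ, cos θ]]
A clockwise rotation by 619° is equivalent to a counterclockwise rotation by -619°.
For θ = -619°:
cos(-619°) = -0.1908
sin(-619°) = 0.9816
Result: [[-0.1908, -0.9816], [0.9816, -0.1908]]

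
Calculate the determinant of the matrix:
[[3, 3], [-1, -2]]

For a 2×2 matrix [[a, b], [c, d]], det = ad - bc
det = (3)(-2) - (3)(-1) = -6 - -3 = -3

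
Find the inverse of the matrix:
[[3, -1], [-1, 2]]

For [[a,b],[c,d]], inverse = (1/det)·[[d,-b],[-c,a]]
det = (3)(2) - (-1)(-1) = 6 - 1 = 5
Inverse = (1/5)·[[2, 1], [1, 3]]
= [[2/5, 1/5], [1/5, 3/5]]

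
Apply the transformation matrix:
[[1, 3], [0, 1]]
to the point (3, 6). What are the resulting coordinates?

Matrix multiplication:
[[1, 3], [0, 1]] × [3, 6]ᵀ
= [(1)(3) + (3)(6), (0)(3) + (1)(6)]ᵀ
= [21, 6]ᵀ
Result: (21, 6)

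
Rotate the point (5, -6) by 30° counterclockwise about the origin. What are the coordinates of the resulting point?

Rotation matrix for 30°: [[cos 30°, -sin 30°], [sin 30°, cos 30°]] ≈ [[0.866025, -0.500000], [0.500000, 0.866025]]
[[0.866025, -0.500000], [0.500000, 0.866025]] × [5, -6]ᵀ ≈ [7.3301, -2.6962]ᵀ
Result: (7.3301, -2.6962)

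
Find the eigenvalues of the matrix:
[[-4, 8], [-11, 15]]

Characteristic equation: det(A - λI) = 0
λ² - (trace)λ + (det) = 0
trace = -4 + 15 = 11, det = (-4)(15) - (8)(-11) = 28
λ² - (11)λ + (28) = 0
λ = (11 ± √((11)² - 4·(28))) / 2 = (11 ± √9) / 2
Solving: λ = 4, 7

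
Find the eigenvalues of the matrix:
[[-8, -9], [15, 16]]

Characteristic equation: det(A - λI) = 0
λ² - (trace)λ + (det) = 0
trace = -8 + 16 = 8, det = (-8)(16) - (-9)(15) = 7
λ² - (8)λ + (7) = 0
λ = (8 ± √((8)² - 4·(7))) / 2 = (8 ± √36) / 2
Solving: λ = 1, 7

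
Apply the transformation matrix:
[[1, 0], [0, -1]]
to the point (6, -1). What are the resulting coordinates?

Matrix multiplication:
[[1, 0], [0, -1]] × [6, -1]ᵀ
= [(1)(6) + (0)(-1), (0)(6) + (-1)(-1)]ᵀ
= [6, 1]ᵀ
Result: (6, 1)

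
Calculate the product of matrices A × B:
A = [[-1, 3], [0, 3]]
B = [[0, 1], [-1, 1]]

Matrix multiplication:
C[0][0] = -1×0 + 3×-1 = -3
C[0][1] = -1×1 + 3×1 = 2
C[1][0] = 0×0 + 3×-1 = -3
C[1][1] = 0×1 + 3×1 = 3
Result: [[-3, 2], [-3, 3]]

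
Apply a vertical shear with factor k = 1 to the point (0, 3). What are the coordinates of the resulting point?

Shear matrix for vertical shear with factor k = 1:
[[1, 0], [1, 1]]
Result: (0, 3) → (0, 3)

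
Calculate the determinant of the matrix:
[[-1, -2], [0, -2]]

For a 2×2 matrix [[a, b], [c, d]], det = ad - bc
det = (-1)(-2) - (-2)(0) = 2 - 0 = 2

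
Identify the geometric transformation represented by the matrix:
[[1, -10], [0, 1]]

This matrix represents: horizontal shear with factor -10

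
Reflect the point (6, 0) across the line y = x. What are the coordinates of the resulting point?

Reflection across line y = x: (6, 0) → (0, 6)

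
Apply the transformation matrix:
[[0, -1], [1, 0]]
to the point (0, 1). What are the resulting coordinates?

Matrix multiplication:
[[0, -1], [1, 0]] × [0, 1]ᵀ
= [(0)(0) + (-1)(1), (1)(0) + (0)(1)]ᵀ
= [-1, 0]ᵀ
Result: (-1, 0)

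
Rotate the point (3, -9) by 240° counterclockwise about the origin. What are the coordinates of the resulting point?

Rotation matrix for 240°: [[cos 240°, -sin 240°], [sin 240°, cos 240°]] ≈ [[-0.500000, 0.866025], [-0.866025, -0.500000]]
[[-0.500000, 0.866025], [-0.866025, -0.500000]] × [3, -9]ᵀ ≈ [-9.2942, 1.9019]ᵀ
Result: (-9.2942, 1.9019)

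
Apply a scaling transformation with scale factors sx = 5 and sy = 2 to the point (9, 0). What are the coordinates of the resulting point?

Scaling matrix:
[[5, 0], [0, 2]]
Result: (9 × 5, 0 × 2) = (45, 0)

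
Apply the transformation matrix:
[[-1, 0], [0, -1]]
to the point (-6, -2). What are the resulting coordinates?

Matrix multiplication:
[[-1, 0], [0, -1]] × [-6, -2]ᵀ
= [(-1)(-6) + (0)(-2), (0)(-6) + (-1)(-2)]ᵀ
= [6, 2]ᵀ
Result: (6, 2)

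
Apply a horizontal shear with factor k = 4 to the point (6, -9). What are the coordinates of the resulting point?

Shear matrix for horizontal shear with factor k = 4:
[[1, 4], [0, 1]]
Result: (6, -9) → (-30, -9)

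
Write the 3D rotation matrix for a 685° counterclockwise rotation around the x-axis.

Rotation matrix for counterclockwise 685° around x-axis:
cos(685°) = 0.8192, sin(685°) = -0.5736
Result: [[1, 0, 0], [0, 0.8192, 0.5736], [0, -0.5736, 0.8192]]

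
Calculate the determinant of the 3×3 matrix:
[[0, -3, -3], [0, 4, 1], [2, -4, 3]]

Expansion along first row:
det = 0·det([[4,1],[-4,3]]) - -3·det([[0,1],[2,3]]) + -3·det([[0,4],[2,-4]])
    = 0·(4·3 - 1·-4) - -3·(0·3 - 1·2) + -3·(0·-4 - 4·2)
    = 0·16 - -3·-2 + -3·-8
    = 0 + -6 + 24 = 18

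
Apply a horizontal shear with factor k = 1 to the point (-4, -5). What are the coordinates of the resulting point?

Shear matrix for horizontal shear with factor k = 1:
[[1, 1], [0, 1]]
Result: (-4, -5) → (-9, -5)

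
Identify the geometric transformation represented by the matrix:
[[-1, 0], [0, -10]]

This matrix represents: non-uniform scaling by sx = -1, sy = -10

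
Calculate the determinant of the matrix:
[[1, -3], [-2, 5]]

For a 2×2 matrix [[a, b], [c, d]], det = ad - bc
det = (1)(5) - (-3)(-2) = 5 - 6 = -1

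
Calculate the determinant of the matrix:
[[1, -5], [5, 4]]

For a 2×2 matrix [[a, b], [c, d]], det = ad - bc
det = (1)(4) - (-5)(5) = 4 - -25 = 29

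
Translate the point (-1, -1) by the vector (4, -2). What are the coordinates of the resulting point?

Translation by (4, -2) (homogeneous matrix [[1, 0, 4], [0, 1, -2], [0, 0, 1]]):
x' = -1 + 4 = 3
y' = -1 + -2 = -3
Result: (3, -3)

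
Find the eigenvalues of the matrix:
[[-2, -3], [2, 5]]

Characteristic equation: det(A - λI) = 0
λ² - (trace)λ + (det) = 0
trace = -2 + 5 = 3, det = (-2)(5) - (-3)(2) = -4
λ² - (3)λ + (-4) = 0
λ = (3 ± √((3)² - 4·(-4))) / 2 = (3 ± √25) / 2
Solving: λ = -1, 4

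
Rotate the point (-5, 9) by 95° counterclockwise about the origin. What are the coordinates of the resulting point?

Rotation matrix for 95°: [[cos 95°, -sin 95°], [sin 95°, cos 95°]] ≈ [[-0.087156, -0.996195], [0.996195, -0.087156]]
[[-0.087156, -0.996195], [0.996195, -0.087156]] × [-5, 9]ᵀ ≈ [-8.5300, -5.7654]ᵀ
Result: (-8.5300, -5.7654)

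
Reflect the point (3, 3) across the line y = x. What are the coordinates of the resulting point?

Reflection across line y = x: (3, 3) → (3, 3)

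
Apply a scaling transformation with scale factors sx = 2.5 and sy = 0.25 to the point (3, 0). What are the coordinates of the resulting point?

Scaling matrix:
[[2.50, 0], [0, 0.25]]
Result: (3 × 2.5, 0 × 0.25) = (7.5, 0)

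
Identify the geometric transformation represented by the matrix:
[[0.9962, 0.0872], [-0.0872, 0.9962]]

This matrix represents: rotation by 355° counterclockwise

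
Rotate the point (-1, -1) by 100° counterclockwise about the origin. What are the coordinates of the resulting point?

Rotation matrix for 100°: [[cos 100°, -sin 100°], [sin 100°, cos 100°]] ≈ [[-0.173648, -0.984808], [0.984808, -0.173648]]
[[-0.173648, -0.984808], [0.984808, -0.173648]] × [-1, -1]ᵀ ≈ [1.1585, -0.8112]ᵀ
Result: (1.1585, -0.8112)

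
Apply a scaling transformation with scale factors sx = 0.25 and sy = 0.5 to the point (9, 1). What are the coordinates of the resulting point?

Scaling matrix:
[[0.25, 0], [0, 0.50]]
Result: (9 × 0.25, 1 × 0.5) = (2.25, 0.5)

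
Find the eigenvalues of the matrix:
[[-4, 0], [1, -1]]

Characteristic equation: det(A - λI) = 0
λ² - (trace)λ + (det) = 0
trace = -4 + -1 = -5, det = (-4)(-1) - (0)(1) = 4
λ² - (-5)λ + (4) = 0
λ = (-5 ± √((-5)² - 4·(4))) / 2 = (-5 ± √9) / 2
Solving: λ = -4, -1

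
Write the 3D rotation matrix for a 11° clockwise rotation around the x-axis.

Rotation matrix for clockwise 11° around x-axis:
A clockwise rotation by 11° is a counterclockwise rotation by -11°.
cos(-11°) = 0.9816, sin(-11°) = -0.1908
Result: [[1, 0, 0], [0, 0.9816, 0.1908], [0, -0.1908, 0.9816]]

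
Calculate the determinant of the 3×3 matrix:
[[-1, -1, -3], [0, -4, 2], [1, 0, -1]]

Expansion along first row:
det = -1·det([[-4,2],[0,-1]]) - -1·det([[0,2],[1,-1]]) + -3·det([[0,-4],[1,0]])
    = -1·(-4·-1 - 2·0) - -1·(0·-1 - 2·1) + -3·(0·0 - -4·1)
    = -1·4 - -1·-2 + -3·4
    = -4 + -2 + -12 = -18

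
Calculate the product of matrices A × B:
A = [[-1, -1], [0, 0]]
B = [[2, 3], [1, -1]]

Matrix multiplication:
C[0][0] = -1×2 + -1×1 = -3
C[0][1] = -1×3 + -1×-1 = -2
C[1][0] = 0×2 + 0×1 = 0
C[1][1] = 0×3 + 0×-1 = 0
Result: [[-3, -2], [0, 0]]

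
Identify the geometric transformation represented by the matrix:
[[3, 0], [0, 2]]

This matrix represents: non-uniform scaling by sx = 3, sy = 2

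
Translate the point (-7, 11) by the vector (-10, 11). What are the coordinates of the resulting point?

Translation by (-10, 11) (homogeneous matrix [[1, 0, -10], [0, 1, 11], [0, 0, 1]]):
x' = -7 + -10 = -17
y' = 11 + 11 = 22
Result: (-17, 22)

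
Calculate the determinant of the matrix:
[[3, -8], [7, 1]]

For a 2×2 matrix [[a, b], [c, d]], det = ad - bc
det = (3)(1) - (-8)(7) = 3 - -56 = 59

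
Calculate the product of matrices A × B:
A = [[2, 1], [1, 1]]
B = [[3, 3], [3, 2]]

Matrix multiplication:
C[0][0] = 2×3 + 1×3 = 9
C[0][1] = 2×3 + 1×2 = 8
C[1][0] = 1×3 + 1×3 = 6
C[1][1] = 1×3 + 1×2 = 5
Result: [[9, 8], [6, 5]]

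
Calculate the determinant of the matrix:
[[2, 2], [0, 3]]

For a 2×2 matrix [[a, b], [c, d]], det = ad - bc
det = (2)(3) - (2)(0) = 6 - 0 = 6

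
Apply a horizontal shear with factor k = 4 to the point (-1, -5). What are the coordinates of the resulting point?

Shear matrix for horizontal shear with factor k = 4:
[[1, 4], [0, 1]]
Result: (-1, -5) → (-21, -5)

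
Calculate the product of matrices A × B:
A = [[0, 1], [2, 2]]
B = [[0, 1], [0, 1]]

Matrix multiplication:
C[0][0] = 0×0 + 1×0 = 0
C[0][1] = 0×1 + 1×1 = 1
C[1][0] = 2×0 + 2×0 = 0
C[1][1] = 2×1 + 2×1 = 4
Result: [[0, 1], [0, 4]]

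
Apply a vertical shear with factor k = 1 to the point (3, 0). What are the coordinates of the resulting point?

Shear matrix for vertical shear with factor k = 1:
[[1, 0], [1, 1]]
Result: (3, 0) → (3, 3)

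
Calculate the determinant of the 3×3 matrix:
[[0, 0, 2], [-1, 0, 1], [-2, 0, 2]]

Expansion along first row:
det = 0·det([[0,1],[0,2]]) - 0·det([[-1,1],[-2,2]]) + 2·det([[-1,0],[-2,0]])
    = 0·(0·2 - 1·0) - 0·(-1·2 - 1·-2) + 2·(-1·0 - 0·-2)
    = 0·0 - 0·0 + 2·0
    = 0 + 0 + 0 = 0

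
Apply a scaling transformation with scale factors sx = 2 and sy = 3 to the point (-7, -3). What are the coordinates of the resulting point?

Scaling matrix:
[[2, 0], [0, 3]]
Result: (-7 × 2, -3 × 3) = (-14, -9)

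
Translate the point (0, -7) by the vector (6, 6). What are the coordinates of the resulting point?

Translation by (6, 6) (homogeneous matrix [[1, 0, 6], [0, 1, 6], [0, 0, 1]]):
x' = 0 + 6 = 6
y' = -7 + 6 = -1
Result: (6, -1)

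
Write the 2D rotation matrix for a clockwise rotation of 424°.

Rotation matrix formula: [[cos θ, -sin θ], [sin θ, cos θ]]
A clockwise rotation by 424° is equivalent to a counterclockwise rotation by -424°.
For θ = -424°:
cos(-424°) = 0.4384
sin(-424°) = -0.8988
Result: [[0.4384, 0.8988], [-0.8988, 0.4384]]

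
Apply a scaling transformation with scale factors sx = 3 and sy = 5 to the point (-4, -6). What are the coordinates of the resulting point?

Scaling matrix:
[[3, 0], [0, 5]]
Result: (-4 × 3, -6 × 5) = (-12, -30)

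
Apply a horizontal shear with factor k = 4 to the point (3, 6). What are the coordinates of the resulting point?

Shear matrix for horizontal shear with factor k = 4:
[[1, 4], [0, 1]]
Result: (3, 6) → (27, 6)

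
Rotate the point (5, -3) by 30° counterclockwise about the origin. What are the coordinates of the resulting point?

Rotation matrix for 30°: [[cos 30°, -sin 30°], [sin 30°, cos 30°]] ≈ [[0.866025, -0.500000], [0.500000, 0.866025]]
[[0.866025, -0.500000], [0.500000, 0.866025]] × [5, -3]ᵀ ≈ [5.8301, -0.0981]ᵀ
Result: (5.8301, -0.0981)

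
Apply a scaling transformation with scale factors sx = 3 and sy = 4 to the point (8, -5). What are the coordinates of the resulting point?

Scaling matrix:
[[3, 0], [0, 4]]
Result: (8 × 3, -5 × 4) = (24, -20)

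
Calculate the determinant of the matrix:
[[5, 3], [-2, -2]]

For a 2×2 matrix [[a, b], [c, d]], det = ad - bc
det = (5)(-2) - (3)(-2) = -10 - -6 = -4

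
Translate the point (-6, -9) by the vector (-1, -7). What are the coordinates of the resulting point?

Translation by (-1, -7) (homogeneous matrix [[1, 0, -1], [0, 1, -7], [0, 0, 1]]):
x' = -6 + -1 = -7
y' = -9 + -7 = -16
Result: (-7, -16)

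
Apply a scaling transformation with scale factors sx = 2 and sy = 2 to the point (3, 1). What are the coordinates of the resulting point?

Scaling matrix:
[[2, 0], [0, 2]]
Result: (3 × 2, 1 × 2) = (6, 2)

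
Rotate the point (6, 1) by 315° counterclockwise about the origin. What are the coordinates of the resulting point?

Rotation matrix for 315°: [[cos 315°, -sin 315°], [sin 315°, cos 315°]] ≈ [[0.707107, 0.707107], [-0.707107, 0.707107]]
[[0.707107, 0.707107], [-0.707107, 0.707107]] × [6, 1]ᵀ ≈ [4.9497, -3.5355]ᵀ
Result: (4.9497, -3.5355)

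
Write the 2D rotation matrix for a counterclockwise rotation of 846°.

Rotation matrix formula: [[cos θ, -sin θ], [sin θ, cos θ]]
For θ = 846°:
cos(846°) = -0.5878
sin(846°) = 0.8090
Result: [[-0.5878, -0.8090], [0.8090, -0.5878]]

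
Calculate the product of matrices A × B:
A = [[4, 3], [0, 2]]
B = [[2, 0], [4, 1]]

Matrix multiplication:
C[0][0] = 4×2 + 3×4 = 20
C[0][1] = 4×0 + 3×1 = 3
C[1][0] = 0×2 + 2×4 = 8
C[1][1] = 0×0 + 2×1 = 2
Result: [[20, 3], [8, 2]]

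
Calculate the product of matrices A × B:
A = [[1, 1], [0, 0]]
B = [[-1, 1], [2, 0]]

Matrix multiplication:
C[0][0] = 1×-1 + 1×2 = 1
C[0][1] = 1×1 + 1×0 = 1
C[1][0] = 0×-1 + 0×2 = 0
C[1][1] = 0×1 + 0×0 = 0
Result: [[1, 1], [0, 0]]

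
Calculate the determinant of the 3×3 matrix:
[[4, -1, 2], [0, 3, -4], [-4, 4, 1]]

Expansion along first row:
det = 4·det([[3,-4],[4,1]]) - -1·det([[0,-4],[-4,1]]) + 2·det([[0,3],[-4,4]])
    = 4·(3·1 - -4·4) - -1·(0·1 - -4·-4) + 2·(0·4 - 3·-4)
    = 4·19 - -1·-16 + 2·12
    = 76 + -16 + 24 = 84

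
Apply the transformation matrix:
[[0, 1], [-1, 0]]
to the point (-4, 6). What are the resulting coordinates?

Matrix multiplication:
[[0, 1], [-1, 0]] × [-4, 6]ᵀ
= [(0)(-4) + (1)(6), (-1)(-4) + (0)(6)]ᵀ
= [6, 4]ᵀ
Result: (6, 4)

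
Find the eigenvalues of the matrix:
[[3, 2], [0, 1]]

Characteristic equation: det(A - λI) = 0
λ² - (trace)λ + (det) = 0
trace = 3 + 1 = 4, det = (3)(1) - (2)(0) = 3
λ² - (4)λ + (3) = 0
λ = (4 ± √((4)² - 4·(3))) / 2 = (4 ± √4) / 2
Solving: λ = 1, 3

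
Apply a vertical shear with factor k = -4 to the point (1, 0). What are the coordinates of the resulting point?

Shear matrix for vertical shear with factor k = -4:
[[1, 0], [-4, 1]]
Result: (1, 0) → (1, -4)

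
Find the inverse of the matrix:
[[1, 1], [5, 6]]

For [[a,b],[c,d]], inverse = (1/det)·[[d,-b],[-c,a]]
det = (1)(6) - (1)(5) = 6 - 5 = 1
Inverse = [[6, -1], [-5, 1]]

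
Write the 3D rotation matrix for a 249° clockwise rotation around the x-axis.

Rotation matrix for clockwise 249° around x-axis:
A clockwise rotation by 249° is a counterclockwise rotation by -249°.
cos(-249°) = -0.3584, sin(-249°) = 0.9336
Result: [[1, 0, 0], [0, -0.3584, -0.9336], [0, 0.9336, -0.3584]]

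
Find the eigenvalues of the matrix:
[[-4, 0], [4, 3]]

Characteristic equation: det(A - λI) = 0
λ² - (trace)λ + (det) = 0
trace = -4 + 3 = -1, det = (-4)(3) - (0)(4) = -12
λ² - (-1)λ + (-12) = 0
λ = (-1 ± √((-1)² - 4·(-12))) / 2 = (-1 ± √49) / 2
Solving: λ = -4, 3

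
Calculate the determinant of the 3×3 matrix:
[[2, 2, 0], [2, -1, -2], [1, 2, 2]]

Expansion along first row:
det = 2·det([[-1,-2],[2,2]]) - 2·det([[2,-2],[1,2]]) + 0·det([[2,-1],[1,2]])
    = 2·(-1·2 - -2·2) - 2·(2·2 - -2·1) + 0·(2·2 - -1·1)
    = 2·2 - 2·6 + 0·5
    = 4 + -12 + 0 = -8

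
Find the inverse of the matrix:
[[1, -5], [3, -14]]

For [[a,b],[c,d]], inverse = (1/det)·[[d,-b],[-c,a]]
det = (1)(-14) - (-5)(3) = -14 - -15 = 1
Inverse = [[-14, 5], [-3, 1]]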